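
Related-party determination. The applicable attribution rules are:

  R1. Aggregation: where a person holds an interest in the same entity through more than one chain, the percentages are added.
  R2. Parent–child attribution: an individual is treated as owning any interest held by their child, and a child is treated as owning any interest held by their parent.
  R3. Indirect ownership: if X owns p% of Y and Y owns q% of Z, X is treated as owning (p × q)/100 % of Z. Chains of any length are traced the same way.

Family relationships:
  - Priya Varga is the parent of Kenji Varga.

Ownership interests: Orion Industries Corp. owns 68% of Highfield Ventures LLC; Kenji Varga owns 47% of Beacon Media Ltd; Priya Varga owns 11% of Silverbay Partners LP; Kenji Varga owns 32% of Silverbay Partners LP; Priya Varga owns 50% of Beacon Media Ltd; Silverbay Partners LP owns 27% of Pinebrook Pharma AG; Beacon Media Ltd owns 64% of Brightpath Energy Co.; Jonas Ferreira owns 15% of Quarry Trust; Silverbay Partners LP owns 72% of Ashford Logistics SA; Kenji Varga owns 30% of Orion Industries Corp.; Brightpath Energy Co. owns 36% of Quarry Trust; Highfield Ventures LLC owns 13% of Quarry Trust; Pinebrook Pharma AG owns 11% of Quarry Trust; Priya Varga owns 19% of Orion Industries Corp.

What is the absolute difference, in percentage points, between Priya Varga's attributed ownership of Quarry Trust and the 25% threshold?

2.9575

By parent–child attribution (R2), Priya Varga is treated as also owning Kenji Varga's interest in Orion Industries Corp, giving 19% + 30% = 49%.
By parent–child attribution (R2), Priya Varga is treated as also owning Kenji Varga's interest in Silverbay Partners LP, giving 11% + 32% = 43%.
By parent–child attribution (R2), Priya Varga is treated as also owning Kenji Varga's interest in Beacon Media Ltd, giving 50% + 47% = 97%.
Chain via Orion Industries Corp. → Highfield Ventures LLC (R3): 49% × 68% × 13% = 4.3316% of Quarry Trust.
Chain via Silverbay Partners LP → Pinebrook Pharma AG (R3): 43% × 27% × 11% = 1.2771% of Quarry Trust.
Chain via Beacon Media Ltd → Brightpath Energy Co. (R3): 97% × 64% × 36% = 22.3488% of Quarry Trust.
Aggregating (R1): 4.3316% + 1.2771% + 22.3488% = 27.9575%.
27.9575% exceeds the 25% threshold by 2.9575 percentage points.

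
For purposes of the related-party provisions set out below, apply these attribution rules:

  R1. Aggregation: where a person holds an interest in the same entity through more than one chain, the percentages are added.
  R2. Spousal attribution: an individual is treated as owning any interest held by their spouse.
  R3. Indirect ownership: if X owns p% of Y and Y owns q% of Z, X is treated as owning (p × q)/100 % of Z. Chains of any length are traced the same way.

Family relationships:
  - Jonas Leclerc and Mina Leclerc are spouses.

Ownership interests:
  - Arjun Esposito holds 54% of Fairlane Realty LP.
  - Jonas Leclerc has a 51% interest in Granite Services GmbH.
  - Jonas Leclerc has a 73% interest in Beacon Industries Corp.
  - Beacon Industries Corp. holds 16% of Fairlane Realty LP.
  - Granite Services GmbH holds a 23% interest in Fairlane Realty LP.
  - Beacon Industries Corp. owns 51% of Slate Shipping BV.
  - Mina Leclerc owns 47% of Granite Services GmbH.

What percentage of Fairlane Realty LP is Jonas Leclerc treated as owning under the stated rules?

By spousal attribution (R2), Jonas Leclerc is treated as also owning Mina Leclerc's interest in Granite Services GmbH, giving 51% + 47% = 98%.
Chain via Beacon Industries Corp. (R3): 73% × 16% = 11.68% of Fairlane Realty LP.
Chain via Granite Services GmbH (R3): 98% × 23% = 22.54% of Fairlane Realty LP.
Aggregating (R1): 11.68% + 22.54% = 34.22%.

34.22%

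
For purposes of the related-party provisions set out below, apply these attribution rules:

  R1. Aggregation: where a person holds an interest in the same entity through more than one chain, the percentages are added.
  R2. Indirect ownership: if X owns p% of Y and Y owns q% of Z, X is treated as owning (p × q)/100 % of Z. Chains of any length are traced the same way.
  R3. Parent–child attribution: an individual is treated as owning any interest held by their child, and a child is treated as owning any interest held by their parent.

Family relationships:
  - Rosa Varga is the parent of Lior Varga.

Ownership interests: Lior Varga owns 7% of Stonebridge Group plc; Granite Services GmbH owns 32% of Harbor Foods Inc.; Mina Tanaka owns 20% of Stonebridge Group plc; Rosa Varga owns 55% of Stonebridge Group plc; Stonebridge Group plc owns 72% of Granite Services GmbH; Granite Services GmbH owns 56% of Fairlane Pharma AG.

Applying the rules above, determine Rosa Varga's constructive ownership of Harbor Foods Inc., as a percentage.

14.2848%

By parent–child attribution (R3), Rosa Varga is treated as also owning Lior Varga's interest in Stonebridge Group plc, giving 55% + 7% = 62%.
Chain via Stonebridge Group plc → Granite Services GmbH (R2): 62% × 72% × 32% = 14.2848% of Harbor Foods Inc.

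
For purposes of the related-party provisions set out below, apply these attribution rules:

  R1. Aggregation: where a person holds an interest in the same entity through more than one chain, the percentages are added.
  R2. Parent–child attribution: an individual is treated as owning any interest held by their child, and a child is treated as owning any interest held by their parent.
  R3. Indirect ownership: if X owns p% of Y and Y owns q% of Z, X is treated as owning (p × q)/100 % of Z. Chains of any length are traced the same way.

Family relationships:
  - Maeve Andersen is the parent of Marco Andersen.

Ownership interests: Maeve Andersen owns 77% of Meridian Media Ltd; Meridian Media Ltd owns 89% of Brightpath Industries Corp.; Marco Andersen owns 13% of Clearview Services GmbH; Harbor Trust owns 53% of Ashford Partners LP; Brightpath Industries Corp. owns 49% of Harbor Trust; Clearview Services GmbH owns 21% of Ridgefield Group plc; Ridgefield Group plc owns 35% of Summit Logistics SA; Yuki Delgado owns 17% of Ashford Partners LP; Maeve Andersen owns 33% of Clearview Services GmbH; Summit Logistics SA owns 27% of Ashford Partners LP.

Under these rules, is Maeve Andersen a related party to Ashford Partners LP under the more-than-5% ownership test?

Yes

By parent–child attribution (R2), Maeve Andersen is treated as also owning Marco Andersen's interest in Clearview Services GmbH, giving 33% + 13% = 46%.
Chain via Meridian Media Ltd → Brightpath Industries Corp. → Harbor Trust (R3): 77% × 89% × 49% × 53% = 17.797241% of Ashford Partners LP.
Chain via Clearview Services GmbH → Ridgefield Group plc → Summit Logistics SA (R3): 46% × 21% × 35% × 27% = 0.91287% of Ashford Partners LP.
Aggregating (R1): 17.797241% + 0.91287% = 18.710111%.
18.710111% exceeds the 5% threshold, so Maeve is a related party to Ashford Partners LP.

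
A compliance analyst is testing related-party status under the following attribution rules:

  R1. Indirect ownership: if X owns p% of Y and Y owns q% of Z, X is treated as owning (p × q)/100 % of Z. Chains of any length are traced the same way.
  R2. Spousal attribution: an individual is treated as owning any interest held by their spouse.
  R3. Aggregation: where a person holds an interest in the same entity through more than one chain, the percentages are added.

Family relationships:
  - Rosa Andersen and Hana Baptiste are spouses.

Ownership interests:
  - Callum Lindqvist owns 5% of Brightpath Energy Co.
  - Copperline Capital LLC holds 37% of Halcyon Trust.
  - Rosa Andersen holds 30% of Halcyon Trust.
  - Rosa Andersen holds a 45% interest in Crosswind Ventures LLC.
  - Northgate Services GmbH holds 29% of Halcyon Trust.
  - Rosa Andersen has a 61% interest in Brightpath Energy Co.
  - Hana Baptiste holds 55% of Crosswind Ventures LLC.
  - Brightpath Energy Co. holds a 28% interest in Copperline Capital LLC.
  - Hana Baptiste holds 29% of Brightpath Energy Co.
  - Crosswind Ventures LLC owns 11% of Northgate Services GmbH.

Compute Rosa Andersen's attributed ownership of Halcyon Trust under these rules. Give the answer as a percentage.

By spousal attribution (R2), Rosa Andersen is treated as also owning Hana Baptiste's interest in Brightpath Energy Co, giving 61% + 29% = 90%.
By spousal attribution (R2), Rosa Andersen is treated as also owning Hana Baptiste's interest in Crosswind Ventures LLC, giving 45% + 55% = 100%.
Chain via Brightpath Energy Co. → Copperline Capital LLC (R1): 90% × 28% × 37% = 9.324% of Halcyon Trust.
Chain via Crosswind Ventures LLC → Northgate Services GmbH (R1): 100% × 11% × 29% = 3.19% of Halcyon Trust.
Direct interest in Halcyon Trust: 30%.
Aggregating (R3): 9.324% + 3.19% + 30% = 42.514%.

42.514%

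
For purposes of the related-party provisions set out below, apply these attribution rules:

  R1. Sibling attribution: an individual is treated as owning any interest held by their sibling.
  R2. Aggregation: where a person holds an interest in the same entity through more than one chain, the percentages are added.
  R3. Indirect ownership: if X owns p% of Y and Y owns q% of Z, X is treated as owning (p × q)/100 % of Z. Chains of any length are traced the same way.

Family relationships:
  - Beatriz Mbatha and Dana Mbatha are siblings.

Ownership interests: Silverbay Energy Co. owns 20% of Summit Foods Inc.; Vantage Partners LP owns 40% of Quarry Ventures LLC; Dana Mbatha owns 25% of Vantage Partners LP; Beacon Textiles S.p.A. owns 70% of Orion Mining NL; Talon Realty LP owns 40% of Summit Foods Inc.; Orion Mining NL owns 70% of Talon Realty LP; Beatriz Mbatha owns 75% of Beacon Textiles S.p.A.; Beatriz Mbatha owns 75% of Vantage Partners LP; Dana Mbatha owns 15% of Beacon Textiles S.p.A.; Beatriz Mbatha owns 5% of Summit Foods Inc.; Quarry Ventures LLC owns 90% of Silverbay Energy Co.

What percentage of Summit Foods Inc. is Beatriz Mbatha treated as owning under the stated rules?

29.84%

By sibling attribution (R1), Beatriz Mbatha is treated as also owning Dana Mbatha's interest in Beacon Textiles S.p.A, giving 75% + 15% = 90%.
By sibling attribution (R1), Beatriz Mbatha is treated as also owning Dana Mbatha's interest in Vantage Partners LP, giving 75% + 25% = 100%.
Chain via Beacon Textiles S.p.A. → Orion Mining NL → Talon Realty LP (R3): 90% × 70% × 70% × 40% = 17.64% of Summit Foods Inc.
Chain via Vantage Partners LP → Quarry Ventures LLC → Silverbay Energy Co. (R3): 100% × 40% × 90% × 20% = 7.2% of Summit Foods Inc.
Direct interest in Summit Foods Inc: 5%.
Aggregating (R2): 17.64% + 7.2% + 5% = 29.84%.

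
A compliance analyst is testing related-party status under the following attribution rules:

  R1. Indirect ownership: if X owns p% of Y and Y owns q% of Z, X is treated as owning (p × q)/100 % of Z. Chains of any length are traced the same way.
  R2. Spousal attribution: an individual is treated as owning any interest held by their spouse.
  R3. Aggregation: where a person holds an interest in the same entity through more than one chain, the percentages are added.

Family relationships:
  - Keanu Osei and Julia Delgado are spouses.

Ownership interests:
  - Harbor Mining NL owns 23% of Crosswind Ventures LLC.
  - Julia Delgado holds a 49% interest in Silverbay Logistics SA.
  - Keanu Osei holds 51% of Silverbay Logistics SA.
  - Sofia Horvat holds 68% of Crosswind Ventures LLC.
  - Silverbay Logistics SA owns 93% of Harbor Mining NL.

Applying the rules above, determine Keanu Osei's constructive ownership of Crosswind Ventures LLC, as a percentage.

21.39%

By spousal attribution (R2), Keanu Osei is treated as also owning Julia Delgado's interest in Silverbay Logistics SA, giving 51% + 49% = 100%.
Chain via Silverbay Logistics SA → Harbor Mining NL (R1): 100% × 93% × 23% = 21.39% of Crosswind Ventures LLC.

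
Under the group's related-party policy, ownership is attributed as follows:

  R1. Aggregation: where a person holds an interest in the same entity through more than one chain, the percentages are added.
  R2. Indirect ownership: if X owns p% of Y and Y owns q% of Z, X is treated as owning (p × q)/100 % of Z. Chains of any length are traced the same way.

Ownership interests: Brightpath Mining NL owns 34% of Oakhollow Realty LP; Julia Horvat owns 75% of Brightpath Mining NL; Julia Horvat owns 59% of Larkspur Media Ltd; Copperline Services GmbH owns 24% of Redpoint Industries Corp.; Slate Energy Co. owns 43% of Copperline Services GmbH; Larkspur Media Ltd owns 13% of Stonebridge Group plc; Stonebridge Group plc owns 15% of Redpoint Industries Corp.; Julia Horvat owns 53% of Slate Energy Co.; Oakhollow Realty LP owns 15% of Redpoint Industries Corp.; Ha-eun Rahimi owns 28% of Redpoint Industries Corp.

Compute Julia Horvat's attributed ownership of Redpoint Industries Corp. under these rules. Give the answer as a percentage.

Chain via Larkspur Media Ltd → Stonebridge Group plc (R2): 59% × 13% × 15% = 1.1505% of Redpoint Industries Corp.
Chain via Brightpath Mining NL → Oakhollow Realty LP (R2): 75% × 34% × 15% = 3.825% of Redpoint Industries Corp.
Chain via Slate Energy Co. → Copperline Services GmbH (R2): 53% × 43% × 24% = 5.4696% of Redpoint Industries Corp.
Aggregating (R1): 1.1505% + 3.825% + 5.4696% = 10.4451%.

10.4451%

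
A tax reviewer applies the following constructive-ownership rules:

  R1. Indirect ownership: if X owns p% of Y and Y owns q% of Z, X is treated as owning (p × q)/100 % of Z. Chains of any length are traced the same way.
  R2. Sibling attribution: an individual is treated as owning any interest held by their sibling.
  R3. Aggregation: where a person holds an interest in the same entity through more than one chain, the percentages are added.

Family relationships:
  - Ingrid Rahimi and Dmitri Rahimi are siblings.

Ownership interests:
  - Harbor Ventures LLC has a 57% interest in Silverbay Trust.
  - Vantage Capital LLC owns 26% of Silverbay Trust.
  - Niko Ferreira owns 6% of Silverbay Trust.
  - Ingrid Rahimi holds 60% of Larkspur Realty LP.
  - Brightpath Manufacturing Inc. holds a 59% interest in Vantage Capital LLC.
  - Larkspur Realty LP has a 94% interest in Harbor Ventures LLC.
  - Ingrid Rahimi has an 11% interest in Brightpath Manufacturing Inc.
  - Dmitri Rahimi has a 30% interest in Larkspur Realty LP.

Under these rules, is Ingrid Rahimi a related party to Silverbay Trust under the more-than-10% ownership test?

By sibling attribution (R2), Ingrid Rahimi is treated as also owning Dmitri Rahimi's interest in Larkspur Realty LP, giving 60% + 30% = 90%.
Chain via Larkspur Realty LP → Harbor Ventures LLC (R1): 90% × 94% × 57% = 48.222% of Silverbay Trust.
Chain via Brightpath Manufacturing Inc. → Vantage Capital LLC (R1): 11% × 59% × 26% = 1.6874% of Silverbay Trust.
Aggregating (R3): 48.222% + 1.6874% = 49.9094%.
49.9094% exceeds the 10% threshold, so Ingrid is a related party to Silverbay Trust.

Yes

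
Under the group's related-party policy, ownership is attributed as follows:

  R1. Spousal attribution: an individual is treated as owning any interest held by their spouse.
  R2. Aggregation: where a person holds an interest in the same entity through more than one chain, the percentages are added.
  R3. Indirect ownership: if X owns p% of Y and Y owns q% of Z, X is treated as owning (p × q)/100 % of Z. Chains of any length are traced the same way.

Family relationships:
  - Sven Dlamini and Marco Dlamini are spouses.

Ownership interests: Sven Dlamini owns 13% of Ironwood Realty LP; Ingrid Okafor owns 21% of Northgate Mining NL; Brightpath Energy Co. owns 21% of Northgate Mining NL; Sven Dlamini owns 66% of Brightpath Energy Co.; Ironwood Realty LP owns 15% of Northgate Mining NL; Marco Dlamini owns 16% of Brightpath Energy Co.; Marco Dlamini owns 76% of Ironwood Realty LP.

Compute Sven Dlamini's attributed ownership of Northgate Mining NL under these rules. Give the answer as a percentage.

30.57%

By spousal attribution (R1), Sven Dlamini is treated as also owning Marco Dlamini's interest in Brightpath Energy Co, giving 66% + 16% = 82%.
By spousal attribution (R1), Sven Dlamini is treated as also owning Marco Dlamini's interest in Ironwood Realty LP, giving 13% + 76% = 89%.
Chain via Brightpath Energy Co. (R3): 82% × 21% = 17.22% of Northgate Mining NL.
Chain via Ironwood Realty LP (R3): 89% × 15% = 13.35% of Northgate Mining NL.
Aggregating (R2): 17.22% + 13.35% = 30.57%.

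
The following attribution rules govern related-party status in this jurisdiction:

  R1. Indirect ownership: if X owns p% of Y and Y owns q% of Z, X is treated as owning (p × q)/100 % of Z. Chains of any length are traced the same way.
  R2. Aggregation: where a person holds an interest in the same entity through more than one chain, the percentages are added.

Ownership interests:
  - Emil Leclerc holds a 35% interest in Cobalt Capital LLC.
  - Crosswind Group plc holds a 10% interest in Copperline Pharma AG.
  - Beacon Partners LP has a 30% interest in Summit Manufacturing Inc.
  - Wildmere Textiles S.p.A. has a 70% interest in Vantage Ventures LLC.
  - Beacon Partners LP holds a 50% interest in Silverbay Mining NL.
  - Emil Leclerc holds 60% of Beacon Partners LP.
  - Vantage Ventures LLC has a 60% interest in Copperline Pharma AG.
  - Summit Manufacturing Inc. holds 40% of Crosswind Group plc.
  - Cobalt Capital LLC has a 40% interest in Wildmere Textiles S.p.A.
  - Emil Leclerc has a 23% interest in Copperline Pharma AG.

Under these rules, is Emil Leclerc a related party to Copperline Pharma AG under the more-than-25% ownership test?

Chain via Cobalt Capital LLC → Wildmere Textiles S.p.A. → Vantage Ventures LLC (R1): 35% × 40% × 70% × 60% = 5.88% of Copperline Pharma AG.
Chain via Beacon Partners LP → Summit Manufacturing Inc. → Crosswind Group plc (R1): 60% × 30% × 40% × 10% = 0.72% of Copperline Pharma AG.
Direct interest in Copperline Pharma AG: 23%.
Aggregating (R2): 5.88% + 0.72% + 23% = 29.6%.
29.6% exceeds the 25% threshold, so Emil is a related party to Copperline Pharma AG.

Yes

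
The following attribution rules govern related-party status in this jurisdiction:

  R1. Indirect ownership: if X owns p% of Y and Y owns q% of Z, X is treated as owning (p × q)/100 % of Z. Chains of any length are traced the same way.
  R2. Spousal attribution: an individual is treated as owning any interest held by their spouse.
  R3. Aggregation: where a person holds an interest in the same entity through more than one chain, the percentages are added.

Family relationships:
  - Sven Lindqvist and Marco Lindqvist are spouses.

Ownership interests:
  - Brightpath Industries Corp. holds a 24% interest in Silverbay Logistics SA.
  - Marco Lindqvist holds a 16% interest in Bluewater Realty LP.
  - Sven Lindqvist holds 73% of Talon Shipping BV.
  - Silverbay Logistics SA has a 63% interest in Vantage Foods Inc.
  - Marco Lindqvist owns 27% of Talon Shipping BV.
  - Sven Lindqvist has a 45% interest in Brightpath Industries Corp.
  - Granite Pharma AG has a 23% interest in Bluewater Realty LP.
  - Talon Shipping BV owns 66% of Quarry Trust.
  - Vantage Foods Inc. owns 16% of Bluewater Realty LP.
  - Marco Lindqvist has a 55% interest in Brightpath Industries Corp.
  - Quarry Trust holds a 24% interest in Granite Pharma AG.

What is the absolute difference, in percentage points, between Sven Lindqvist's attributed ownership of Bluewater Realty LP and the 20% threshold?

2.0624

By spousal attribution (R2), Sven Lindqvist is treated as also owning Marco Lindqvist's interest in Brightpath Industries Corp, giving 45% + 55% = 100%.
By spousal attribution (R2), Sven Lindqvist is treated as also owning Marco Lindqvist's interest in Talon Shipping BV, giving 73% + 27% = 100%.
By spousal attribution (R2), Sven Lindqvist is treated as owning Marco Lindqvist's 16% interest in Bluewater Realty LP.
Chain via Brightpath Industries Corp. → Silverbay Logistics SA → Vantage Foods Inc. (R1): 100% × 24% × 63% × 16% = 2.4192% of Bluewater Realty LP.
Chain via Talon Shipping BV → Quarry Trust → Granite Pharma AG (R1): 100% × 66% × 24% × 23% = 3.6432% of Bluewater Realty LP.
Direct interest in Bluewater Realty LP: 16%.
Aggregating (R3): 2.4192% + 3.6432% + 16% = 22.0624%.
22.0624% exceeds the 20% threshold by 2.0624 percentage points.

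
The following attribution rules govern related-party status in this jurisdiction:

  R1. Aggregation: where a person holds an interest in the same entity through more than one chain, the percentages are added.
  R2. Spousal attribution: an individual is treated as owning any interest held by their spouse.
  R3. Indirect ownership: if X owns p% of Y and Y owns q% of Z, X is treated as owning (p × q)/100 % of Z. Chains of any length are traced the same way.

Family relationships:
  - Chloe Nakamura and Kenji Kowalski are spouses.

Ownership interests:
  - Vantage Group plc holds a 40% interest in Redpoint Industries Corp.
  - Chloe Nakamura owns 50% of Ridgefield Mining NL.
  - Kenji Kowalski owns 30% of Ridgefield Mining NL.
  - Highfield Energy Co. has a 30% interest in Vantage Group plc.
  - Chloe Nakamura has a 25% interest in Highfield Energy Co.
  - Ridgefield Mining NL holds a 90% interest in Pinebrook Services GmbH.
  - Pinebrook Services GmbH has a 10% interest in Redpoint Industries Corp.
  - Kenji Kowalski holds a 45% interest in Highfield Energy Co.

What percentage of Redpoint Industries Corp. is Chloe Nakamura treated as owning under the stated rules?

15.6%

By spousal attribution (R2), Chloe Nakamura is treated as also owning Kenji Kowalski's interest in Highfield Energy Co, giving 25% + 45% = 70%.
By spousal attribution (R2), Chloe Nakamura is treated as also owning Kenji Kowalski's interest in Ridgefield Mining NL, giving 50% + 30% = 80%.
Chain via Highfield Energy Co. → Vantage Group plc (R3): 70% × 30% × 40% = 8.4% of Redpoint Industries Corp.
Chain via Ridgefield Mining NL → Pinebrook Services GmbH (R3): 80% × 90% × 10% = 7.2% of Redpoint Industries Corp.
Aggregating (R1): 8.4% + 7.2% = 15.6%.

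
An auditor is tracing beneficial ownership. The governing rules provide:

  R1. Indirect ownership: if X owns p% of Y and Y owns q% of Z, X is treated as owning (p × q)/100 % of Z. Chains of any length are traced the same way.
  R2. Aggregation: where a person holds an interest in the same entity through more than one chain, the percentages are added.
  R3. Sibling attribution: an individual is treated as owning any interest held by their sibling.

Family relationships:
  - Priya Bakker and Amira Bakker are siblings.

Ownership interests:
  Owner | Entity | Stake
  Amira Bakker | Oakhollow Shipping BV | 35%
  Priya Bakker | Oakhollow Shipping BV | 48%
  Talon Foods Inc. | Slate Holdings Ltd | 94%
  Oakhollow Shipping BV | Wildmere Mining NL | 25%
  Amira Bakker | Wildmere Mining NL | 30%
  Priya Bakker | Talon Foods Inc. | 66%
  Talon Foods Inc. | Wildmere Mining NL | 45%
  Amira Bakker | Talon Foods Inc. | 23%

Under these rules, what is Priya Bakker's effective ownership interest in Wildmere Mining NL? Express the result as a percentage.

By sibling attribution (R3), Priya Bakker is treated as also owning Amira Bakker's interest in Oakhollow Shipping BV, giving 48% + 35% = 83%.
By sibling attribution (R3), Priya Bakker is treated as also owning Amira Bakker's interest in Talon Foods Inc, giving 66% + 23% = 89%.
By sibling attribution (R3), Priya Bakker is treated as owning Amira Bakker's 30% interest in Wildmere Mining NL.
Chain via Oakhollow Shipping BV (R1): 83% × 25% = 20.75% of Wildmere Mining NL.
Chain via Talon Foods Inc. (R1): 89% × 45% = 40.05% of Wildmere Mining NL.
Direct interest in Wildmere Mining NL: 30%.
Aggregating (R2): 20.75% + 40.05% + 30% = 90.8%.

90.8%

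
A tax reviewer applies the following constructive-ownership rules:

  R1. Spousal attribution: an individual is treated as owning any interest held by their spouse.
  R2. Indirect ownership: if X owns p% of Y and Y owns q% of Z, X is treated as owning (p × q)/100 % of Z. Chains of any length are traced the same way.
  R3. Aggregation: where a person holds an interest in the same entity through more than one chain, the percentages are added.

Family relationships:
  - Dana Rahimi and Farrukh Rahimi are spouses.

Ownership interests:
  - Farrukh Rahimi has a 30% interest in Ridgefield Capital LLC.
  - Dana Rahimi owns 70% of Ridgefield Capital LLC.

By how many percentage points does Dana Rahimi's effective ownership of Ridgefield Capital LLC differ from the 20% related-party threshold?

By spousal attribution (R1), Dana Rahimi is treated as also owning Farrukh Rahimi's interest in Ridgefield Capital LLC, giving 70% + 30% = 100%.
Direct interest in Ridgefield Capital LLC: 100%.
100% exceeds the 20% threshold by 80 percentage points.

80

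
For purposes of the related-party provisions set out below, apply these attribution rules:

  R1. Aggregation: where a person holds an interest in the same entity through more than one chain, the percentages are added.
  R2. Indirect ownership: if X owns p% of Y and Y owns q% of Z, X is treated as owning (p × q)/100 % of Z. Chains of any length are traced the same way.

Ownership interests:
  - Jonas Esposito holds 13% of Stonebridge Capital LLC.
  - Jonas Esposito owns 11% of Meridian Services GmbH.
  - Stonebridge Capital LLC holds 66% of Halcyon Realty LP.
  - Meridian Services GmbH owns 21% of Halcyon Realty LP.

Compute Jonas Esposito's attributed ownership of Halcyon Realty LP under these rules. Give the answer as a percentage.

Chain via Meridian Services GmbH (R2): 11% × 21% = 2.31% of Halcyon Realty LP.
Chain via Stonebridge Capital LLC (R2): 13% × 66% = 8.58% of Halcyon Realty LP.
Aggregating (R1): 2.31% + 8.58% = 10.89%.

10.89%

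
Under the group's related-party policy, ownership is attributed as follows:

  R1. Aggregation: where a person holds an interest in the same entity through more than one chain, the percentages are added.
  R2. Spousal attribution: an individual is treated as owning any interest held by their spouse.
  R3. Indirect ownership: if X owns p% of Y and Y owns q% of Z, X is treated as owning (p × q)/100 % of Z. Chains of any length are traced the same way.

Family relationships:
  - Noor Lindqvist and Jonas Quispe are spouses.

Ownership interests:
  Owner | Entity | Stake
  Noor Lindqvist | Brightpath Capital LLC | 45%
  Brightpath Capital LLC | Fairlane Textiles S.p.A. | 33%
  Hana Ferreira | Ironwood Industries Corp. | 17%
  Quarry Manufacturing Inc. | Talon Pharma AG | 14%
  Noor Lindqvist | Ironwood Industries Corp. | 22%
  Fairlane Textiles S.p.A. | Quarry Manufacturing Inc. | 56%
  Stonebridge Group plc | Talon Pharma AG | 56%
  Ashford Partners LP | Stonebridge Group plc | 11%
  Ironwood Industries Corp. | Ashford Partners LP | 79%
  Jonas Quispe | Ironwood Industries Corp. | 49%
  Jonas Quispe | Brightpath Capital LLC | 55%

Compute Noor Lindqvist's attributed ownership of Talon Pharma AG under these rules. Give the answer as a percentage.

By spousal attribution (R2), Noor Lindqvist is treated as also owning Jonas Quispe's interest in Ironwood Industries Corp, giving 22% + 49% = 71%.
By spousal attribution (R2), Noor Lindqvist is treated as also owning Jonas Quispe's interest in Brightpath Capital LLC, giving 45% + 55% = 100%.
Chain via Ironwood Industries Corp. → Ashford Partners LP → Stonebridge Group plc (R3): 71% × 79% × 11% × 56% = 3.455144% of Talon Pharma AG.
Chain via Brightpath Capital LLC → Fairlane Textiles S.p.A. → Quarry Manufacturing Inc. (R3): 100% × 33% × 56% × 14% = 2.5872% of Talon Pharma AG.
Aggregating (R1): 3.455144% + 2.5872% = 6.042344%.

6.042344%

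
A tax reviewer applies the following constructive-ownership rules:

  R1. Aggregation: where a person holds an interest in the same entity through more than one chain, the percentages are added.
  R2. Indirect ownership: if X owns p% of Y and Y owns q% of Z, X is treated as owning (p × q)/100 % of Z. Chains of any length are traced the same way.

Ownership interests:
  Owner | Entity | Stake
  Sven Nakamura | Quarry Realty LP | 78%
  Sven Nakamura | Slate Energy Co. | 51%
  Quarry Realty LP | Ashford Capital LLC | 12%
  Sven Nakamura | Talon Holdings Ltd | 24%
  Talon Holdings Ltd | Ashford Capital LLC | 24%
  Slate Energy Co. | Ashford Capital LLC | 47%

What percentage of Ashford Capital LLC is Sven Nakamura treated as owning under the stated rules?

39.09%

Chain via Quarry Realty LP (R2): 78% × 12% = 9.36% of Ashford Capital LLC.
Chain via Slate Energy Co. (R2): 51% × 47% = 23.97% of Ashford Capital LLC.
Chain via Talon Holdings Ltd (R2): 24% × 24% = 5.76% of Ashford Capital LLC.
Aggregating (R1): 9.36% + 23.97% + 5.76% = 39.09%.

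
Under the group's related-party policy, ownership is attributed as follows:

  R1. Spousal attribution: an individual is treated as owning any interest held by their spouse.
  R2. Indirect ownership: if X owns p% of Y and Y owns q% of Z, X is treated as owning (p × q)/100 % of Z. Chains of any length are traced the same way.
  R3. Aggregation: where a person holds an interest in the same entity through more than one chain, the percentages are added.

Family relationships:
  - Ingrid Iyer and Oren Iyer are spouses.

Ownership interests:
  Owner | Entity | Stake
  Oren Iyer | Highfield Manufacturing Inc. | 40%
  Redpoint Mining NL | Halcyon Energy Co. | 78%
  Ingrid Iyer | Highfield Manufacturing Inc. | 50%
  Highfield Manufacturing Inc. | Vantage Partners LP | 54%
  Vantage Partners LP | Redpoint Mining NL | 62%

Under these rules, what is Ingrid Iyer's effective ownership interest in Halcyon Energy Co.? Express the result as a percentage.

23.50296%

By spousal attribution (R1), Ingrid Iyer is treated as also owning Oren Iyer's interest in Highfield Manufacturing Inc, giving 50% + 40% = 90%.
Chain via Highfield Manufacturing Inc. → Vantage Partners LP → Redpoint Mining NL (R2): 90% × 54% × 62% × 78% = 23.50296% of Halcyon Energy Co.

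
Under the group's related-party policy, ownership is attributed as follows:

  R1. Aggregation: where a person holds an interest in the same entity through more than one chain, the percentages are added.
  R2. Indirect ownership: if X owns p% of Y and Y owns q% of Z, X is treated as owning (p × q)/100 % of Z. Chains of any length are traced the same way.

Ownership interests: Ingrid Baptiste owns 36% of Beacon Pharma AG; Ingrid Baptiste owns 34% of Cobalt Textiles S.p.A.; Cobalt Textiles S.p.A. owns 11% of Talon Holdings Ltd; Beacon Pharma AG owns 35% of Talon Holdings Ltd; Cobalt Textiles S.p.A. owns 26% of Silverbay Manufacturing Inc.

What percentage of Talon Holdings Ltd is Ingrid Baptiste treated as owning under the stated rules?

16.34%

Chain via Beacon Pharma AG (R2): 36% × 35% = 12.6% of Talon Holdings Ltd.
Chain via Cobalt Textiles S.p.A. (R2): 34% × 11% = 3.74% of Talon Holdings Ltd.
Aggregating (R1): 12.6% + 3.74% = 16.34%.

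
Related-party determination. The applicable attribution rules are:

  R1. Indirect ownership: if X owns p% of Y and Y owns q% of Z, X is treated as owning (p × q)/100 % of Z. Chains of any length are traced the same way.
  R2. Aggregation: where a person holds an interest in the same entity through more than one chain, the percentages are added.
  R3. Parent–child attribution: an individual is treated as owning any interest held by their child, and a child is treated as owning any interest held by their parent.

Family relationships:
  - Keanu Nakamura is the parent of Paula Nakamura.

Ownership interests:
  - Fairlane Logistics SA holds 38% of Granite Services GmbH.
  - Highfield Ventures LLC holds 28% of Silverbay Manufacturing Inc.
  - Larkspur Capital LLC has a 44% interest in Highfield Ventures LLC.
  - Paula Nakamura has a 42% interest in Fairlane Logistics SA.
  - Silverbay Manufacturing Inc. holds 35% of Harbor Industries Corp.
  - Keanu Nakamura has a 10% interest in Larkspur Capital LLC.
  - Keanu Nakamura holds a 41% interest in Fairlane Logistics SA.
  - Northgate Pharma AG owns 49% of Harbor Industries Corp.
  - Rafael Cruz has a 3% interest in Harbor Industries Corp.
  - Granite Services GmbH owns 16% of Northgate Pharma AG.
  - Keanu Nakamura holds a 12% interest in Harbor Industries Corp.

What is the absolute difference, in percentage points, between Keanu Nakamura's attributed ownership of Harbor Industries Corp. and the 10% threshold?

By parent–child attribution (R3), Keanu Nakamura is treated as also owning Paula Nakamura's interest in Fairlane Logistics SA, giving 41% + 42% = 83%.
Chain via Fairlane Logistics SA → Granite Services GmbH → Northgate Pharma AG (R1): 83% × 38% × 16% × 49% = 2.472736% of Harbor Industries Corp.
Chain via Larkspur Capital LLC → Highfield Ventures LLC → Silverbay Manufacturing Inc. (R1): 10% × 44% × 28% × 35% = 0.4312% of Harbor Industries Corp.
Direct interest in Harbor Industries Corp: 12%.
Aggregating (R2): 2.472736% + 0.4312% + 12% = 14.903936%.
14.903936% exceeds the 10% threshold by 4.903936 percentage points.

4.903936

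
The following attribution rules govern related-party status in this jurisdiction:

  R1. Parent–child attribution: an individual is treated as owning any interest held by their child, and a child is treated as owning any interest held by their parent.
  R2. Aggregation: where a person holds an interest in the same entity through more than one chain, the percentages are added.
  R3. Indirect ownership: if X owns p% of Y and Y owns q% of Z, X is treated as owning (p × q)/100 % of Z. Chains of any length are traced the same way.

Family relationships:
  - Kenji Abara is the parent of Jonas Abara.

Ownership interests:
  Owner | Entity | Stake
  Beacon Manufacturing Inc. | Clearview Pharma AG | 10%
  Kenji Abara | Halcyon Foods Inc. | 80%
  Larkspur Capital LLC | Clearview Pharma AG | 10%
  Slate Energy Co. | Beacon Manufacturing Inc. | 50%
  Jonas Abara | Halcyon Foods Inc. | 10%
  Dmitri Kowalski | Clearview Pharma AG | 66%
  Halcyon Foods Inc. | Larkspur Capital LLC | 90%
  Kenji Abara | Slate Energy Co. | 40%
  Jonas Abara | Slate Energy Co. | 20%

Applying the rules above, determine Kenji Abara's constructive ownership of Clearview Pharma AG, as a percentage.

By parent–child attribution (R1), Kenji Abara is treated as also owning Jonas Abara's interest in Slate Energy Co, giving 40% + 20% = 60%.
By parent–child attribution (R1), Kenji Abara is treated as also owning Jonas Abara's interest in Halcyon Foods Inc, giving 80% + 10% = 90%.
Chain via Slate Energy Co. → Beacon Manufacturing Inc. (R3): 60% × 50% × 10% = 3% of Clearview Pharma AG.
Chain via Halcyon Foods Inc. → Larkspur Capital LLC (R3): 90% × 90% × 10% = 8.1% of Clearview Pharma AG.
Aggregating (R2): 3% + 8.1% = 11.1%.

11.1%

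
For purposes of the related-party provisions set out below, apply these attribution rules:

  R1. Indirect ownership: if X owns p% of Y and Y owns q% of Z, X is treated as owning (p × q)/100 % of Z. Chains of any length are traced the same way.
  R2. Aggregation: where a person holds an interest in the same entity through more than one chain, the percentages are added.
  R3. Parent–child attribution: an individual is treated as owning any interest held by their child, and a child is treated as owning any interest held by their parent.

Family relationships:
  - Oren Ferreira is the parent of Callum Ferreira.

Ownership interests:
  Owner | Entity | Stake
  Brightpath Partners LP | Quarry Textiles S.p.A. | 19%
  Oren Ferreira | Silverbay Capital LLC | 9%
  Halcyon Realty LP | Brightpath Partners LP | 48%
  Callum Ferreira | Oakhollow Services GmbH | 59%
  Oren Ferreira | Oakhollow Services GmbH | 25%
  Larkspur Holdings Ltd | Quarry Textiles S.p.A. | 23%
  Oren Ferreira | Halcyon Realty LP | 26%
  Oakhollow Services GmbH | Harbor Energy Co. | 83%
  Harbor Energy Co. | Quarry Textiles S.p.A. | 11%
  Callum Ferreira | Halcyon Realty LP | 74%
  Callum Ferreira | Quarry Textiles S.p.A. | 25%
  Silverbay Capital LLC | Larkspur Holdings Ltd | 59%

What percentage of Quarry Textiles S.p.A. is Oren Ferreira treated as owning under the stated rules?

By parent–child attribution (R3), Oren Ferreira is treated as also owning Callum Ferreira's interest in Halcyon Realty LP, giving 26% + 74% = 100%.
By parent–child attribution (R3), Oren Ferreira is treated as also owning Callum Ferreira's interest in Oakhollow Services GmbH, giving 25% + 59% = 84%.
By parent–child attribution (R3), Oren Ferreira is treated as owning Callum Ferreira's 25% interest in Quarry Textiles S.p.A.
Chain via Halcyon Realty LP → Brightpath Partners LP (R1): 100% × 48% × 19% = 9.12% of Quarry Textiles S.p.A.
Chain via Oakhollow Services GmbH → Harbor Energy Co. (R1): 84% × 83% × 11% = 7.6692% of Quarry Textiles S.p.A.
Chain via Silverbay Capital LLC → Larkspur Holdings Ltd (R1): 9% × 59% × 23% = 1.2213% of Quarry Textiles S.p.A.
Direct interest in Quarry Textiles S.p.A: 25%.
Aggregating (R2): 9.12% + 7.6692% + 1.2213% + 25% = 43.0105%.

43.0105%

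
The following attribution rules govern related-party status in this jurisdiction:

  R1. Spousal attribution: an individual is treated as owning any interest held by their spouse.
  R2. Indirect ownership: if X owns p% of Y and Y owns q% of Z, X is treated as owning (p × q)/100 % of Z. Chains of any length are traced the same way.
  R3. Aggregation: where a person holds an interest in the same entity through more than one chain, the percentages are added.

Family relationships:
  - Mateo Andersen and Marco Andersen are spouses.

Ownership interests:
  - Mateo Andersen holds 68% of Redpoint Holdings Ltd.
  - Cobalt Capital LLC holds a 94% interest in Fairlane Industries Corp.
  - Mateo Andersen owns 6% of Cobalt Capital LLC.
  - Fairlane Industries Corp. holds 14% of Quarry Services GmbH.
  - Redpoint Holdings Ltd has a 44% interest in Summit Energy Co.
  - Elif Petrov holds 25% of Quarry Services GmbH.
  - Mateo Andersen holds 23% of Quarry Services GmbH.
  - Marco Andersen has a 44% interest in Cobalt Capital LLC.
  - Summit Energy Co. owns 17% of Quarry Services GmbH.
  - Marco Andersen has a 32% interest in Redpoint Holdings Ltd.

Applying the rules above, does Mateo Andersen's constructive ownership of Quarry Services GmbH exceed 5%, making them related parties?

Yes

By spousal attribution (R1), Mateo Andersen is treated as also owning Marco Andersen's interest in Redpoint Holdings Ltd, giving 68% + 32% = 100%.
By spousal attribution (R1), Mateo Andersen is treated as also owning Marco Andersen's interest in Cobalt Capital LLC, giving 6% + 44% = 50%.
Chain via Redpoint Holdings Ltd → Summit Energy Co. (R2): 100% × 44% × 17% = 7.48% of Quarry Services GmbH.
Chain via Cobalt Capital LLC → Fairlane Industries Corp. (R2): 50% × 94% × 14% = 6.58% of Quarry Services GmbH.
Direct interest in Quarry Services GmbH: 23%.
Aggregating (R3): 7.48% + 6.58% + 23% = 37.06%.
37.06% exceeds the 5% threshold, so Mateo is a related party to Quarry Services GmbH.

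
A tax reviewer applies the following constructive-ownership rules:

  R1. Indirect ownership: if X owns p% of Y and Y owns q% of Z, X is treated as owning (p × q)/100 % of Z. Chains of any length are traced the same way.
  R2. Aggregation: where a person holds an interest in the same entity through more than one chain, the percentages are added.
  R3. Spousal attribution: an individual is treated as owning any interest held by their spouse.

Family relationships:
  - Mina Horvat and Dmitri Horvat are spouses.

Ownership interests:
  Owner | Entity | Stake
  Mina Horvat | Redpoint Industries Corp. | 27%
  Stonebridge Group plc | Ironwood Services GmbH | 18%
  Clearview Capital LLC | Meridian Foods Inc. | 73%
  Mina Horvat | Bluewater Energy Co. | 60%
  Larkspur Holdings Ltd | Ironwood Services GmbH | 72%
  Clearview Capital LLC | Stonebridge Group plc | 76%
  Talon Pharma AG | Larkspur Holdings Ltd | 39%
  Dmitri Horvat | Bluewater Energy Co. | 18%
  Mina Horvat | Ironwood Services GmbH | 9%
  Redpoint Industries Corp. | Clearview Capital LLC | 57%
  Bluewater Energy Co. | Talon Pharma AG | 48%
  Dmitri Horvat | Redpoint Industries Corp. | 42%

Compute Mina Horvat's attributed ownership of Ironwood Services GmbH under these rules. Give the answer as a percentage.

24.893496%

By spousal attribution (R3), Mina Horvat is treated as also owning Dmitri Horvat's interest in Bluewater Energy Co, giving 60% + 18% = 78%.
By spousal attribution (R3), Mina Horvat is treated as also owning Dmitri Horvat's interest in Redpoint Industries Corp, giving 27% + 42% = 69%.
Chain via Bluewater Energy Co. → Talon Pharma AG → Larkspur Holdings Ltd (R1): 78% × 48% × 39% × 72% = 10.513152% of Ironwood Services GmbH.
Chain via Redpoint Industries Corp. → Clearview Capital LLC → Stonebridge Group plc (R1): 69% × 57% × 76% × 18% = 5.380344% of Ironwood Services GmbH.
Direct interest in Ironwood Services GmbH: 9%.
Aggregating (R2): 10.513152% + 5.380344% + 9% = 24.893496%.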